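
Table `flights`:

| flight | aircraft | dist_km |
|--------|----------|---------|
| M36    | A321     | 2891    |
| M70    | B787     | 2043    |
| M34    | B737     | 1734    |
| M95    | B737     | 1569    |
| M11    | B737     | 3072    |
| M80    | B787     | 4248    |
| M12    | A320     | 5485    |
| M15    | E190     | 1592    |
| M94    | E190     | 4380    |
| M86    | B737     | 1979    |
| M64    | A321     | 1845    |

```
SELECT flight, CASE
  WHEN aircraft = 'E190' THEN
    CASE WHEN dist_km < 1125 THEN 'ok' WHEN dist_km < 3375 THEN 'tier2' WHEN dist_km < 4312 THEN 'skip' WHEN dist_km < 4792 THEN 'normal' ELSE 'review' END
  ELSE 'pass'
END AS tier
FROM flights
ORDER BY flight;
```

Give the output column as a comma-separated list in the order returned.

pass, pass, tier2, pass, pass, pass, pass, pass, pass, normal, pass

flight=M11: aircraft='B737' → outer ELSE → pass
flight=M12: aircraft='A320' → outer ELSE → pass
flight=M15: aircraft='E190' → inner[dist_km < 3375] → tier2
flight=M34: aircraft='B737' → outer ELSE → pass
flight=M36: aircraft='A321' → outer ELSE → pass
flight=M64: aircraft='A321' → outer ELSE → pass
flight=M70: aircraft='B787' → outer ELSE → pass
flight=M80: aircraft='B787' → outer ELSE → pass
flight=M86: aircraft='B737' → outer ELSE → pass
flight=M94: aircraft='E190' → inner[dist_km < 4792] → normal
flight=M95: aircraft='B737' → outer ELSE → pass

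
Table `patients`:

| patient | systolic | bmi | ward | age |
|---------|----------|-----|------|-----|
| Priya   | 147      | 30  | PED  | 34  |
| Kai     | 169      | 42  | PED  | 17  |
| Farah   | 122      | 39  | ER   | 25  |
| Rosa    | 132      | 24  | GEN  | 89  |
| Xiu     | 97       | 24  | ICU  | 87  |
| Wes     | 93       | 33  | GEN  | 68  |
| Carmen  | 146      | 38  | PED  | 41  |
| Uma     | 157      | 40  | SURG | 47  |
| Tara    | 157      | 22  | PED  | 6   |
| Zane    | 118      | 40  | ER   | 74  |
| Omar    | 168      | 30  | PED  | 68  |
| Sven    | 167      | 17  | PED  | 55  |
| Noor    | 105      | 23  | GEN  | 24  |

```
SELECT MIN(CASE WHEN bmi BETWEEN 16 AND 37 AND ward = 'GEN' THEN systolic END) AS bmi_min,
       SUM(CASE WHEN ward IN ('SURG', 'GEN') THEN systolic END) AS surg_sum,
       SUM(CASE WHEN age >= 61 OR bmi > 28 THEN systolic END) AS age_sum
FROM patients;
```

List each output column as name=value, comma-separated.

bmi_min=93, surg_sum=487, age_sum=1349

[bmi_min: bmi BETWEEN 16 AND 37 AND ward = 'GEN']
patient=Priya: ✗
patient=Kai: ✗
patient=Farah: ✗
patient=Rosa: ✓ → 132
patient=Xiu: ✗
patient=Wes: ✓ → 93
patient=Carmen: ✗
patient=Uma: ✗
patient=Tara: ✗
patient=Zane: ✗
patient=Omar: ✗
patient=Sven: ✗
patient=Noor: ✓ → 105
bmi_min = MIN(132, 93, 105) = 93
—
[surg_sum: ward IN ('SURG', 'GEN')]
patient=Priya: ✗
patient=Kai: ✗
patient=Farah: ✗
patient=Rosa: ✓ → 132
patient=Xiu: ✗
patient=Wes: ✓ → 93
patient=Carmen: ✗
patient=Uma: ✓ → 157
patient=Tara: ✗
patient=Zane: ✗
patient=Omar: ✗
patient=Sven: ✗
patient=Noor: ✓ → 105
surg_sum = 132 + 93 + 157 + 105 = 487
—
[age_sum: age >= 61 OR bmi > 28]
patient=Priya: ✓ → 147
patient=Kai: ✓ → 169
patient=Farah: ✓ → 122
patient=Rosa: ✓ → 132
patient=Xiu: ✓ → 97
patient=Wes: ✓ → 93
patient=Carmen: ✓ → 146
patient=Uma: ✓ → 157
patient=Tara: ✗
patient=Zane: ✓ → 118
patient=Omar: ✓ → 168
patient=Sven: ✗
patient=Noor: ✗
age_sum = 147 + 169 + 122 + 132 + 97 + 93 + 146 + 157 + 118 + 168 = 1349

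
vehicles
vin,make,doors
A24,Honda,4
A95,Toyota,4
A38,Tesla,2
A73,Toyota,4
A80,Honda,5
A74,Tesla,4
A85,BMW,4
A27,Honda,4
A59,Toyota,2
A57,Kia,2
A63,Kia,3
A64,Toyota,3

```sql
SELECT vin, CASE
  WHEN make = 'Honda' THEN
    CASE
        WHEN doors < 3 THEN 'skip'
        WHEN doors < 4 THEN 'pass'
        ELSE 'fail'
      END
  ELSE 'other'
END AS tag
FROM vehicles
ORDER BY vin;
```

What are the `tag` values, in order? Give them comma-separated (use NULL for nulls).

fail, fail, other, other, other, other, other, other, other, fail, other, other

vin=A24: make='Honda' → inner[ELSE] → fail
vin=A27: make='Honda' → inner[ELSE] → fail
vin=A38: make='Tesla' → outer ELSE → other
vin=A57: make='Kia' → outer ELSE → other
vin=A59: make='Toyota' → outer ELSE → other
vin=A63: make='Kia' → outer ELSE → other
vin=A64: make='Toyota' → outer ELSE → other
vin=A73: make='Toyota' → outer ELSE → other
vin=A74: make='Tesla' → outer ELSE → other
vin=A80: make='Honda' → inner[ELSE] → fail
vin=A85: make='BMW' → outer ELSE → other
vin=A95: make='Toyota' → outer ELSE → other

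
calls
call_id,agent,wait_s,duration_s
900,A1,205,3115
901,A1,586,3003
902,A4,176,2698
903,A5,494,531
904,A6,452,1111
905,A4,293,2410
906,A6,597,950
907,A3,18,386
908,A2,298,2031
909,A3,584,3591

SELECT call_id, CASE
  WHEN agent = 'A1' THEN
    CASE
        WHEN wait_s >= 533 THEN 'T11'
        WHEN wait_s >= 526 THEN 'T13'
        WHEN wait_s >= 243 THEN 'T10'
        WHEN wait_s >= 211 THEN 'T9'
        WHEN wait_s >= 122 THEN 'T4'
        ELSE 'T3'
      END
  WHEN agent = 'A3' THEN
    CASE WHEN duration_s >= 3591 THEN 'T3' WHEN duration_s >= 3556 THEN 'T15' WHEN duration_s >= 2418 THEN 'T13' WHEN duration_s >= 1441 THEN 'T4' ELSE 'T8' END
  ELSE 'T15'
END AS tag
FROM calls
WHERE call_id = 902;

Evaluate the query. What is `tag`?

call_id = 902: agent=A4, wait_s=176, duration_s=2698.
agent='A4' → outer ELSE → T15

T15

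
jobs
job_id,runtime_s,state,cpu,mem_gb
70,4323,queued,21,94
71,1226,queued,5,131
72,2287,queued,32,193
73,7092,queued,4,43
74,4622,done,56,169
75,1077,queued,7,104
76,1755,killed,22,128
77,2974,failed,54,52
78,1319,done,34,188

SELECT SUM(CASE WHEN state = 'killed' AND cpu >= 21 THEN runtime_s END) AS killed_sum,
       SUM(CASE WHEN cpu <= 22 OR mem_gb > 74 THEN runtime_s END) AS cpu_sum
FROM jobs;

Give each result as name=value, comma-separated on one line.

[killed_sum: state = 'killed' AND cpu >= 21]
job_id=70: ✗
job_id=71: ✗
job_id=72: ✗
job_id=73: ✗
job_id=74: ✗
job_id=75: ✗
job_id=76: ✓ → 1755
job_id=77: ✗
job_id=78: ✗
killed_sum = 1755
—
[cpu_sum: cpu <= 22 OR mem_gb > 74]
job_id=70: ✓ → 4323
job_id=71: ✓ → 1226
job_id=72: ✓ → 2287
job_id=73: ✓ → 7092
job_id=74: ✓ → 4622
job_id=75: ✓ → 1077
job_id=76: ✓ → 1755
job_id=77: ✗
job_id=78: ✓ → 1319
cpu_sum = 4323 + 1226 + 2287 + 7092 + 4622 + 1077 + 1755 + 1319 = 23701

killed_sum=1755, cpu_sum=23701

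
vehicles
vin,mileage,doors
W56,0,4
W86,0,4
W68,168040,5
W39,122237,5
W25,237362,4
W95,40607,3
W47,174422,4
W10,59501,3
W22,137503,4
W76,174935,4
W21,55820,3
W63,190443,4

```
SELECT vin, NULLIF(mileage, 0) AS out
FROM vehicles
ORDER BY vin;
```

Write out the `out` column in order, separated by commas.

59501, 55820, 137503, 237362, 122237, 174422, NULL, 190443, 168040, 174935, NULL, 40607

vin=W10: mileage=59501 vs 0: differ → 59501
vin=W21: mileage=55820 vs 0: differ → 55820
vin=W22: mileage=137503 vs 0: differ → 137503
vin=W25: mileage=237362 vs 0: differ → 237362
vin=W39: mileage=122237 vs 0: differ → 122237
vin=W47: mileage=174422 vs 0: differ → 174422
vin=W56: mileage=0 vs 0: equal → NULL
vin=W63: mileage=190443 vs 0: differ → 190443
vin=W68: mileage=168040 vs 0: differ → 168040
vin=W76: mileage=174935 vs 0: differ → 174935
vin=W86: mileage=0 vs 0: equal → NULL
vin=W95: mileage=40607 vs 0: differ → 40607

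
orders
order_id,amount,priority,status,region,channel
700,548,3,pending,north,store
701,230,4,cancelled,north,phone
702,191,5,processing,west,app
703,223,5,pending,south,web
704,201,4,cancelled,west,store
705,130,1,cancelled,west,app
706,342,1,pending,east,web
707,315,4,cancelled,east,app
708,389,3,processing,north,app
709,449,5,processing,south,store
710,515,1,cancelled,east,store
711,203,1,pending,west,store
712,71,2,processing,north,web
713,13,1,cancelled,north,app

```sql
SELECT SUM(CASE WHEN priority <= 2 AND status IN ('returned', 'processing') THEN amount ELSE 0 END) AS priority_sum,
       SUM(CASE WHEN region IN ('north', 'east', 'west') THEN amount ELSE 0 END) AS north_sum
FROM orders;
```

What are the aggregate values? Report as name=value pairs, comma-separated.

priority_sum=71, north_sum=3148

[priority_sum: priority <= 2 AND status IN ('returned', 'processing')]
order_id=700: ✗
order_id=701: ✗
order_id=702: ✗
order_id=703: ✗
order_id=704: ✗
order_id=705: ✗
order_id=706: ✗
order_id=707: ✗
order_id=708: ✗
order_id=709: ✗
order_id=710: ✗
order_id=711: ✗
order_id=712: ✓ → 71
order_id=713: ✗
priority_sum = 71
—
[north_sum: region IN ('north', 'east', 'west')]
order_id=700: ✓ → 548
order_id=701: ✓ → 230
order_id=702: ✓ → 191
order_id=703: ✗
order_id=704: ✓ → 201
order_id=705: ✓ → 130
order_id=706: ✓ → 342
order_id=707: ✓ → 315
order_id=708: ✓ → 389
order_id=709: ✗
order_id=710: ✓ → 515
order_id=711: ✓ → 203
order_id=712: ✓ → 71
order_id=713: ✓ → 13
north_sum = 548 + 230 + 191 + 201 + 130 + 342 + 315 + 389 + 515 + 203 + 71 + 13 = 3148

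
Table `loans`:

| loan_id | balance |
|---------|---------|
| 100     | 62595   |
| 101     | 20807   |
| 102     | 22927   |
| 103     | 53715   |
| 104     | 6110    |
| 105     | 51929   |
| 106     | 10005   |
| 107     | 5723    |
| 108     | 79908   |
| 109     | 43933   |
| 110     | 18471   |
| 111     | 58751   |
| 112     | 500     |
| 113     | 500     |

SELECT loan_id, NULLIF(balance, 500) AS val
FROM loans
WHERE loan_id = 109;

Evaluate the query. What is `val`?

43933

loan_id = 109: balance=43933.
balance=43933 vs 500: differ → 43933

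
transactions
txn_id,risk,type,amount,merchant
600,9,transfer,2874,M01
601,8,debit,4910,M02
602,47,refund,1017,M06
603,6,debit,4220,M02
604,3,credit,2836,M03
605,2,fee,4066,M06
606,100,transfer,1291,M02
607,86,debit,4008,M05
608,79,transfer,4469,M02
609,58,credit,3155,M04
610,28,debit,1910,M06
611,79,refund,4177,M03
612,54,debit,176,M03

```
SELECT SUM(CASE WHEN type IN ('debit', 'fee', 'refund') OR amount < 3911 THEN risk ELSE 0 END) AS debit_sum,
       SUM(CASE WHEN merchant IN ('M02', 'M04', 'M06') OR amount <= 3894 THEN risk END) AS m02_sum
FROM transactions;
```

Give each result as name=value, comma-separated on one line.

[debit_sum: type IN ('debit', 'fee', 'refund') OR amount < 3911]
txn_id=600: ✓ → 9
txn_id=601: ✓ → 8
txn_id=602: ✓ → 47
txn_id=603: ✓ → 6
txn_id=604: ✓ → 3
txn_id=605: ✓ → 2
txn_id=606: ✓ → 100
txn_id=607: ✓ → 86
txn_id=608: ✗
txn_id=609: ✓ → 58
txn_id=610: ✓ → 28
txn_id=611: ✓ → 79
txn_id=612: ✓ → 54
debit_sum = 9 + 8 + 47 + 6 + 3 + 2 + 100 + 86 + 58 + 28 + 79 + 54 = 480
—
[m02_sum: merchant IN ('M02', 'M04', 'M06') OR amount <= 3894]
txn_id=600: ✓ → 9
txn_id=601: ✓ → 8
txn_id=602: ✓ → 47
txn_id=603: ✓ → 6
txn_id=604: ✓ → 3
txn_id=605: ✓ → 2
txn_id=606: ✓ → 100
txn_id=607: ✗
txn_id=608: ✓ → 79
txn_id=609: ✓ → 58
txn_id=610: ✓ → 28
txn_id=611: ✗
txn_id=612: ✓ → 54
m02_sum = 9 + 8 + 47 + 6 + 3 + 2 + 100 + 79 + 58 + 28 + 54 = 394

debit_sum=480, m02_sum=394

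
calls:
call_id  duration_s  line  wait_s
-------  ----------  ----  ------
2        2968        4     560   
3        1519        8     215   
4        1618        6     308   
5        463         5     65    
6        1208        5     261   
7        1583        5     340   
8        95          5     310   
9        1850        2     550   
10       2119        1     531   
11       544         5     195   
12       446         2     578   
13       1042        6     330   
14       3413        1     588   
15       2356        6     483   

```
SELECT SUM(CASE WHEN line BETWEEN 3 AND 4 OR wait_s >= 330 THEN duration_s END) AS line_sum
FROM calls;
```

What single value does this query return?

call_id=2: ✓ → 2968
call_id=3: ✗
call_id=4: ✗
call_id=5: ✗
call_id=6: ✗
call_id=7: ✓ → 1583
call_id=8: ✗
call_id=9: ✓ → 1850
call_id=10: ✓ → 2119
call_id=11: ✗
call_id=12: ✓ → 446
call_id=13: ✓ → 1042
call_id=14: ✓ → 3413
call_id=15: ✓ → 2356
line_sum = 2968 + 1583 + 1850 + 2119 + 446 + 1042 + 3413 + 2356 = 15777

15777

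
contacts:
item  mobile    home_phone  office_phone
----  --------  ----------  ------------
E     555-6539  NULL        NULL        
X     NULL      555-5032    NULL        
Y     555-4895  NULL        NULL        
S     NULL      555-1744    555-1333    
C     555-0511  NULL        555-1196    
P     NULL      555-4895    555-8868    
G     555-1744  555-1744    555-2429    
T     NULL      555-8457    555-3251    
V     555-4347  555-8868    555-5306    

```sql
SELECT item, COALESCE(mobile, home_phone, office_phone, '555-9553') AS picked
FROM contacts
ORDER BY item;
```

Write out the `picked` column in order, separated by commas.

item=C: mobile=555-0511 → 555-0511
item=E: mobile=555-6539 → 555-6539
item=G: mobile=555-1744 → 555-1744
item=P: mobile=NULL, home_phone=555-4895 → 555-4895
item=S: mobile=NULL, home_phone=555-1744 → 555-1744
item=T: mobile=NULL, home_phone=555-8457 → 555-8457
item=V: mobile=555-4347 → 555-4347
item=X: mobile=NULL, home_phone=555-5032 → 555-5032
item=Y: mobile=555-4895 → 555-4895

555-0511, 555-6539, 555-1744, 555-4895, 555-1744, 555-8457, 555-4347, 555-5032, 555-4895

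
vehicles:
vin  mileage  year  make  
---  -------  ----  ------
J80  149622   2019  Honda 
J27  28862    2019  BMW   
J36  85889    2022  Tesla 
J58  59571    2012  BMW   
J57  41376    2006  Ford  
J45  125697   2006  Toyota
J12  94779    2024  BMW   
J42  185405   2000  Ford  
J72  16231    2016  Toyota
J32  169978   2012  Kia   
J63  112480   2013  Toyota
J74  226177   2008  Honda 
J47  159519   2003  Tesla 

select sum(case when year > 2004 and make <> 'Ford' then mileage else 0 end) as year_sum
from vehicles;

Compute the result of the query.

vin=J80: ✓ → 149622
vin=J27: ✓ → 28862
vin=J36: ✓ → 85889
vin=J58: ✓ → 59571
vin=J57: ✗
vin=J45: ✓ → 125697
vin=J12: ✓ → 94779
vin=J42: ✗
vin=J72: ✓ → 16231
vin=J32: ✓ → 169978
vin=J63: ✓ → 112480
vin=J74: ✓ → 226177
vin=J47: ✗
year_sum = 149622 + 28862 + 85889 + 59571 + 125697 + 94779 + 16231 + 169978 + 112480 + 226177 = 1069286

1069286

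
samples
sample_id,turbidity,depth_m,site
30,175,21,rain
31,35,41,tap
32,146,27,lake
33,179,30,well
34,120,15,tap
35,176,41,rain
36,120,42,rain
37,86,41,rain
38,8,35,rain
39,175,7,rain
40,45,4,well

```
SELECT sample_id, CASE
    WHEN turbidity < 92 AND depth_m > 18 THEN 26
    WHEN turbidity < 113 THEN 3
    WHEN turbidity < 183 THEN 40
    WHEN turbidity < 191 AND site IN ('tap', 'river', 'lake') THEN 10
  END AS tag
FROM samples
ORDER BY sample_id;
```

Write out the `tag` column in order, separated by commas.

sample_id=30: turbidity < 183 → 40
sample_id=31: turbidity < 92 AND depth_m > 18 → 26
sample_id=32: turbidity < 183 → 40
sample_id=33: turbidity < 183 → 40
sample_id=34: turbidity < 183 → 40
sample_id=35: turbidity < 183 → 40
sample_id=36: turbidity < 183 → 40
sample_id=37: turbidity < 92 AND depth_m > 18 → 26
sample_id=38: turbidity < 92 AND depth_m > 18 → 26
sample_id=39: turbidity < 183 → 40
sample_id=40: turbidity < 113 → 3

40, 26, 40, 40, 40, 40, 40, 26, 26, 40, 3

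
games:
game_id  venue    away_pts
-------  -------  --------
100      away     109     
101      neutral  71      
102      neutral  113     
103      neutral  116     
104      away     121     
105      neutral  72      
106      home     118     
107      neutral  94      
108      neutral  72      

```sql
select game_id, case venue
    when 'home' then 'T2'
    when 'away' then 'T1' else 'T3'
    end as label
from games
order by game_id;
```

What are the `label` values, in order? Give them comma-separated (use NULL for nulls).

T1, T3, T3, T3, T1, T3, T2, T3, T3

game_id=100: venue='away' → T1
game_id=101: ELSE → T3
game_id=102: ELSE → T3
game_id=103: ELSE → T3
game_id=104: venue='away' → T1
game_id=105: ELSE → T3
game_id=106: venue='home' → T2
game_id=107: ELSE → T3
game_id=108: ELSE → T3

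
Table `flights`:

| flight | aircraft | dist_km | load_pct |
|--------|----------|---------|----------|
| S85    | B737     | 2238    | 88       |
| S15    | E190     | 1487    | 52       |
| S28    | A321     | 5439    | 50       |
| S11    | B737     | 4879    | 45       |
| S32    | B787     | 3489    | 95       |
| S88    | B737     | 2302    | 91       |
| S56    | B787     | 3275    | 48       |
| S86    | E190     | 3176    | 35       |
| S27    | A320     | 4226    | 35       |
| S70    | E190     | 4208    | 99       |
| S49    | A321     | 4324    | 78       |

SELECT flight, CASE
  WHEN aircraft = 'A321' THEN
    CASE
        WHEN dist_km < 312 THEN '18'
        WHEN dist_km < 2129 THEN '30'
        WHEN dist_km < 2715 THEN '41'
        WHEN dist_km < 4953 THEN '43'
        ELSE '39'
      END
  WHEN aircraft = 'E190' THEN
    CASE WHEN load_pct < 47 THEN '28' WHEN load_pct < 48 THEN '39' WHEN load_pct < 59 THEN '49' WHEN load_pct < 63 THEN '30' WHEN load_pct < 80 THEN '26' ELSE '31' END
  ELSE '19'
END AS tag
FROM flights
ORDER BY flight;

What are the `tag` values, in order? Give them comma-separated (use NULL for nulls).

19, 49, 19, 39, 19, 43, 19, 31, 19, 28, 19

flight=S11: aircraft='B737' → outer ELSE → 19
flight=S15: aircraft='E190' → inner[load_pct < 59] → 49
flight=S27: aircraft='A320' → outer ELSE → 19
flight=S28: aircraft='A321' → inner[ELSE] → 39
flight=S32: aircraft='B787' → outer ELSE → 19
flight=S49: aircraft='A321' → inner[dist_km < 4953] → 43
flight=S56: aircraft='B787' → outer ELSE → 19
flight=S70: aircraft='E190' → inner[ELSE] → 31
flight=S85: aircraft='B737' → outer ELSE → 19
flight=S86: aircraft='E190' → inner[load_pct < 47] → 28
flight=S88: aircraft='B737' → outer ELSE → 19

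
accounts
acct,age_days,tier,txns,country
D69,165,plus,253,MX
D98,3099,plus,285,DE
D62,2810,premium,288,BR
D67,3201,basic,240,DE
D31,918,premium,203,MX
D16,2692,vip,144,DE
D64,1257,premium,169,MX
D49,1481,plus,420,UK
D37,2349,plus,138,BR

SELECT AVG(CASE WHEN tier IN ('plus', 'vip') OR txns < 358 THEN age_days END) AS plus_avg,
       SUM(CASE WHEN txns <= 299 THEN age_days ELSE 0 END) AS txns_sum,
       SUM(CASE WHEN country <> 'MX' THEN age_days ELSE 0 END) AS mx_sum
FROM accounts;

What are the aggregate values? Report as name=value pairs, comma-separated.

[plus_avg: tier IN ('plus', 'vip') OR txns < 358]
acct=D69: ✓ → 165
acct=D98: ✓ → 3099
acct=D62: ✓ → 2810
acct=D67: ✓ → 3201
acct=D31: ✓ → 918
acct=D16: ✓ → 2692
acct=D64: ✓ → 1257
acct=D49: ✓ → 1481
acct=D37: ✓ → 2349
plus_avg = (165 + 3099 + 2810 + 3201 + 918 + 2692 + 1257 + 1481 + 2349) / 9 = 1996.8888888889
—
[txns_sum: txns <= 299]
acct=D69: ✓ → 165
acct=D98: ✓ → 3099
acct=D62: ✓ → 2810
acct=D67: ✓ → 3201
acct=D31: ✓ → 918
acct=D16: ✓ → 2692
acct=D64: ✓ → 1257
acct=D49: ✗
acct=D37: ✓ → 2349
txns_sum = 165 + 3099 + 2810 + 3201 + 918 + 2692 + 1257 + 2349 = 16491
—
[mx_sum: country <> 'MX']
acct=D69: ✗
acct=D98: ✓ → 3099
acct=D62: ✓ → 2810
acct=D67: ✓ → 3201
acct=D31: ✗
acct=D16: ✓ → 2692
acct=D64: ✗
acct=D49: ✓ → 1481
acct=D37: ✓ → 2349
mx_sum = 3099 + 2810 + 3201 + 2692 + 1481 + 2349 = 15632

plus_avg=1996.8888888889, txns_sum=16491, mx_sum=15632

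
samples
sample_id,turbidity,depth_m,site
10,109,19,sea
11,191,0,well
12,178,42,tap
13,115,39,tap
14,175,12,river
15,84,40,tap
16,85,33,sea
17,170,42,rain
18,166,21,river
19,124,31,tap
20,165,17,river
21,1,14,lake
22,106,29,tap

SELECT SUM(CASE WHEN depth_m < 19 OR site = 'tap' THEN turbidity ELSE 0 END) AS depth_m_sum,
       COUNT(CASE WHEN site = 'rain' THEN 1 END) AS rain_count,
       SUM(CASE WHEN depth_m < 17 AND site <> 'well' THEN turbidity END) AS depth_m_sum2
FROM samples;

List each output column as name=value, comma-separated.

[depth_m_sum: depth_m < 19 OR site = 'tap']
sample_id=10: ✗
sample_id=11: ✓ → 191
sample_id=12: ✓ → 178
sample_id=13: ✓ → 115
sample_id=14: ✓ → 175
sample_id=15: ✓ → 84
sample_id=16: ✗
sample_id=17: ✗
sample_id=18: ✗
sample_id=19: ✓ → 124
sample_id=20: ✓ → 165
sample_id=21: ✓ → 1
sample_id=22: ✓ → 106
depth_m_sum = 191 + 178 + 115 + 175 + 84 + 124 + 165 + 1 + 106 = 1139
—
[rain_count: site = 'rain']
sample_id=10: ✗
sample_id=11: ✗
sample_id=12: ✗
sample_id=13: ✗
sample_id=14: ✗
sample_id=15: ✗
sample_id=16: ✗
sample_id=17: ✓ → 1
sample_id=18: ✗
sample_id=19: ✗
sample_id=20: ✗
sample_id=21: ✗
sample_id=22: ✗
rain_count = COUNT(1) = 1
—
[depth_m_sum2: depth_m < 17 AND site <> 'well']
sample_id=10: ✗
sample_id=11: ✗
sample_id=12: ✗
sample_id=13: ✗
sample_id=14: ✓ → 175
sample_id=15: ✗
sample_id=16: ✗
sample_id=17: ✗
sample_id=18: ✗
sample_id=19: ✗
sample_id=20: ✗
sample_id=21: ✓ → 1
sample_id=22: ✗
depth_m_sum2 = 175 + 1 = 176

depth_m_sum=1139, rain_count=1, depth_m_sum2=176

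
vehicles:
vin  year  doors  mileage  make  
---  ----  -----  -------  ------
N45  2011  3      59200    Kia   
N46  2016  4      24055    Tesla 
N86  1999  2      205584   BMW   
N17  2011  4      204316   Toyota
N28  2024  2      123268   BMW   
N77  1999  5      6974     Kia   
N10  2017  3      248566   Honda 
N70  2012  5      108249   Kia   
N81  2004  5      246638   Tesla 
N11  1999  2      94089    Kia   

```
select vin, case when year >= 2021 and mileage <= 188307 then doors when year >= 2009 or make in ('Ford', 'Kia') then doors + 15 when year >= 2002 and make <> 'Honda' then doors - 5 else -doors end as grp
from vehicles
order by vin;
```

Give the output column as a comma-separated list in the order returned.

vin=N10: year >= 2009 or make in ('Ford', 'Kia') → 18
vin=N11: year >= 2009 or make in ('Ford', 'Kia') → 17
vin=N17: year >= 2009 or make in ('Ford', 'Kia') → 19
vin=N28: year >= 2021 and mileage <= 188307 → 2
vin=N45: year >= 2009 or make in ('Ford', 'Kia') → 18
vin=N46: year >= 2009 or make in ('Ford', 'Kia') → 19
vin=N70: year >= 2009 or make in ('Ford', 'Kia') → 20
vin=N77: year >= 2009 or make in ('Ford', 'Kia') → 20
vin=N81: year >= 2002 and make <> 'Honda' → 0
vin=N86: ELSE → -2

18, 17, 19, 2, 18, 19, 20, 20, 0, -2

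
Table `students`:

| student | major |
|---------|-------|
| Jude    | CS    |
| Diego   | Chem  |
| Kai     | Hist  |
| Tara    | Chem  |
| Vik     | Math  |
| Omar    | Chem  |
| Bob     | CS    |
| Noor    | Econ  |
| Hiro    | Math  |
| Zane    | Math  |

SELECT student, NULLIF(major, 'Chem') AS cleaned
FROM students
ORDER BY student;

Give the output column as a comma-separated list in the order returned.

student=Bob: major=CS vs Chem: differ → CS
student=Diego: major=Chem vs Chem: equal → NULL
student=Hiro: major=Math vs Chem: differ → Math
student=Jude: major=CS vs Chem: differ → CS
student=Kai: major=Hist vs Chem: differ → Hist
student=Noor: major=Econ vs Chem: differ → Econ
student=Omar: major=Chem vs Chem: equal → NULL
student=Tara: major=Chem vs Chem: equal → NULL
student=Vik: major=Math vs Chem: differ → Math
student=Zane: major=Math vs Chem: differ → Math

CS, NULL, Math, CS, Hist, Econ, NULL, NULL, Math, Math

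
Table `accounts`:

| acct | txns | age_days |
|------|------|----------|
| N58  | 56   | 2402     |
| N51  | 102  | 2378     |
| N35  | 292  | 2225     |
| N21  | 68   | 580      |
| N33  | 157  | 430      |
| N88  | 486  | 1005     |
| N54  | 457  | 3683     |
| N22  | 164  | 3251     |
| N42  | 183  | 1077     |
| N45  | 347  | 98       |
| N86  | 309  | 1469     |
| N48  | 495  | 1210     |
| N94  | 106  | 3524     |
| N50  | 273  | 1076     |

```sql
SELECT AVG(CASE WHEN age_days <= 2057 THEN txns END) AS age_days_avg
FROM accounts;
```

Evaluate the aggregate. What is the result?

acct=N58: ✗
acct=N51: ✗
acct=N35: ✗
acct=N21: ✓ → 68
acct=N33: ✓ → 157
acct=N88: ✓ → 486
acct=N54: ✗
acct=N22: ✗
acct=N42: ✓ → 183
acct=N45: ✓ → 347
acct=N86: ✓ → 309
acct=N48: ✓ → 495
acct=N94: ✗
acct=N50: ✓ → 273
age_days_avg = (68 + 157 + 486 + 183 + 347 + 309 + 495 + 273) / 8 = 289.75

289.75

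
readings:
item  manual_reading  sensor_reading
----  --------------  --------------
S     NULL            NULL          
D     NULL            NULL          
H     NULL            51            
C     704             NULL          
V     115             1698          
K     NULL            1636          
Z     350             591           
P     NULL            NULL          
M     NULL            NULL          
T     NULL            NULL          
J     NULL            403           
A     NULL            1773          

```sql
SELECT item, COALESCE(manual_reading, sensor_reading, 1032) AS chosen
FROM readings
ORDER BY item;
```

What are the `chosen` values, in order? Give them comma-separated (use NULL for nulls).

item=A: manual_reading=NULL, sensor_reading=1773 → 1773
item=C: manual_reading=704 → 704
item=D: manual_reading=NULL, sensor_reading=NULL, → literal 1032 → 1032
item=H: manual_reading=NULL, sensor_reading=51 → 51
item=J: manual_reading=NULL, sensor_reading=403 → 403
item=K: manual_reading=NULL, sensor_reading=1636 → 1636
item=M: manual_reading=NULL, sensor_reading=NULL, → literal 1032 → 1032
item=P: manual_reading=NULL, sensor_reading=NULL, → literal 1032 → 1032
item=S: manual_reading=NULL, sensor_reading=NULL, → literal 1032 → 1032
item=T: manual_reading=NULL, sensor_reading=NULL, → literal 1032 → 1032
item=V: manual_reading=115 → 115
item=Z: manual_reading=350 → 350

1773, 704, 1032, 51, 403, 1636, 1032, 1032, 1032, 1032, 115, 350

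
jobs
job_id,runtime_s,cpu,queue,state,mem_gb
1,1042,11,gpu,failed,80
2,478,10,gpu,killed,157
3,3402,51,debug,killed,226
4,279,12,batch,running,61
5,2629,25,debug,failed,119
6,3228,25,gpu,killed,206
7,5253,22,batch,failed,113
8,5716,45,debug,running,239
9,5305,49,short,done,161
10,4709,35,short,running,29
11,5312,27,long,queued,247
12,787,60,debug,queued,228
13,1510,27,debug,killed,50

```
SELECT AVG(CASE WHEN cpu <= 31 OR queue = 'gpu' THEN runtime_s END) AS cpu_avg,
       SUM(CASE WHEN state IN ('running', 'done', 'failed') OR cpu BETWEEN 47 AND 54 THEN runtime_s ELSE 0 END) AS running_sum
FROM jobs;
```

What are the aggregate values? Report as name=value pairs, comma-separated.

cpu_avg=2466.375, running_sum=28335

[cpu_avg: cpu <= 31 OR queue = 'gpu']
job_id=1: ✓ → 1042
job_id=2: ✓ → 478
job_id=3: ✗
job_id=4: ✓ → 279
job_id=5: ✓ → 2629
job_id=6: ✓ → 3228
job_id=7: ✓ → 5253
job_id=8: ✗
job_id=9: ✗
job_id=10: ✗
job_id=11: ✓ → 5312
job_id=12: ✗
job_id=13: ✓ → 1510
cpu_avg = (1042 + 478 + 279 + 2629 + 3228 + 5253 + 5312 + 1510) / 8 = 2466.375
—
[running_sum: state IN ('running', 'done', 'failed') OR cpu BETWEEN 47 AND 54]
job_id=1: ✓ → 1042
job_id=2: ✗
job_id=3: ✓ → 3402
job_id=4: ✓ → 279
job_id=5: ✓ → 2629
job_id=6: ✗
job_id=7: ✓ → 5253
job_id=8: ✓ → 5716
job_id=9: ✓ → 5305
job_id=10: ✓ → 4709
job_id=11: ✗
job_id=12: ✗
job_id=13: ✗
running_sum = 1042 + 3402 + 279 + 2629 + 5253 + 5716 + 5305 + 4709 = 28335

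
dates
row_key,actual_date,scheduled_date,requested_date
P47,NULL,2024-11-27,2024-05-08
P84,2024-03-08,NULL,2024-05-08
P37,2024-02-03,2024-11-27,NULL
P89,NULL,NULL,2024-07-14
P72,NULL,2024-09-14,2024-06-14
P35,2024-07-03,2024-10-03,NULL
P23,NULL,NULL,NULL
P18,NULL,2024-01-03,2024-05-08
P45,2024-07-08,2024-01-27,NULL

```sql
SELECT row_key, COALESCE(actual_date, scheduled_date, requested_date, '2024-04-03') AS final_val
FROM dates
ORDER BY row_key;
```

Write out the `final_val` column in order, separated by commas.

row_key=P18: actual_date=NULL, scheduled_date=2024-01-03 → 2024-01-03
row_key=P23: actual_date=NULL, scheduled_date=NULL, requested_date=NULL, → literal 2024-04-03 → 2024-04-03
row_key=P35: actual_date=2024-07-03 → 2024-07-03
row_key=P37: actual_date=2024-02-03 → 2024-02-03
row_key=P45: actual_date=2024-07-08 → 2024-07-08
row_key=P47: actual_date=NULL, scheduled_date=2024-11-27 → 2024-11-27
row_key=P72: actual_date=NULL, scheduled_date=2024-09-14 → 2024-09-14
row_key=P84: actual_date=2024-03-08 → 2024-03-08
row_key=P89: actual_date=NULL, scheduled_date=NULL, requested_date=2024-07-14 → 2024-07-14

2024-01-03, 2024-04-03, 2024-07-03, 2024-02-03, 2024-07-08, 2024-11-27, 2024-09-14, 2024-03-08, 2024-07-14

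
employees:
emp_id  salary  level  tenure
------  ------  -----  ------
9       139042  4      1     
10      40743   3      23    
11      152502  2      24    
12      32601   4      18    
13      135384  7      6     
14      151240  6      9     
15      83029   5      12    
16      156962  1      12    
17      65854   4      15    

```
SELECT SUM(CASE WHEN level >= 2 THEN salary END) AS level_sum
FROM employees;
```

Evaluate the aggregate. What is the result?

800395

emp_id=9: ✓ → 139042
emp_id=10: ✓ → 40743
emp_id=11: ✓ → 152502
emp_id=12: ✓ → 32601
emp_id=13: ✓ → 135384
emp_id=14: ✓ → 151240
emp_id=15: ✓ → 83029
emp_id=16: ✗
emp_id=17: ✓ → 65854
level_sum = 139042 + 40743 + 152502 + 32601 + 135384 + 151240 + 83029 + 65854 = 800395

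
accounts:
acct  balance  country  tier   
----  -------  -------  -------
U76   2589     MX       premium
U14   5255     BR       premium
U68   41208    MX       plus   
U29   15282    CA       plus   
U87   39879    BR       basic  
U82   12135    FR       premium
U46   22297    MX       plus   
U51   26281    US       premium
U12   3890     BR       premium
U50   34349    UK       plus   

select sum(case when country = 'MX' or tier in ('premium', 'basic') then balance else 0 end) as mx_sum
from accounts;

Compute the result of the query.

acct=U76: ✓ → 2589
acct=U14: ✓ → 5255
acct=U68: ✓ → 41208
acct=U29: ✗
acct=U87: ✓ → 39879
acct=U82: ✓ → 12135
acct=U46: ✓ → 22297
acct=U51: ✓ → 26281
acct=U12: ✓ → 3890
acct=U50: ✗
mx_sum = 2589 + 5255 + 41208 + 39879 + 12135 + 22297 + 26281 + 3890 = 153534

153534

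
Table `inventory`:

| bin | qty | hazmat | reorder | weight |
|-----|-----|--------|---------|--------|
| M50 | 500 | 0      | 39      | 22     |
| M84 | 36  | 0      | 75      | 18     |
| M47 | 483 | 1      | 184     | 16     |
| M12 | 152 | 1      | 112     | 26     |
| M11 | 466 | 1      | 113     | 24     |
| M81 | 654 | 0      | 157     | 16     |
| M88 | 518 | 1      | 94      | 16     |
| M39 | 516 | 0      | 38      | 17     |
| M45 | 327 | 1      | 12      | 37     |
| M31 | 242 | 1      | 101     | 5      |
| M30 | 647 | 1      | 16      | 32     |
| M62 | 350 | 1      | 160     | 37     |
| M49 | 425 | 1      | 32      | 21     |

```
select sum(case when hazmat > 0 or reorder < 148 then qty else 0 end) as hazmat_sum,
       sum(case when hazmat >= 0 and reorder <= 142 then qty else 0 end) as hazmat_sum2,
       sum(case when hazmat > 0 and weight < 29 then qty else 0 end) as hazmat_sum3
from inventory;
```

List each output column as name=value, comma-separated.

[hazmat_sum: hazmat > 0 or reorder < 148]
bin=M50: ✓ → 500
bin=M84: ✓ → 36
bin=M47: ✓ → 483
bin=M12: ✓ → 152
bin=M11: ✓ → 466
bin=M81: ✗
bin=M88: ✓ → 518
bin=M39: ✓ → 516
bin=M45: ✓ → 327
bin=M31: ✓ → 242
bin=M30: ✓ → 647
bin=M62: ✓ → 350
bin=M49: ✓ → 425
hazmat_sum = 500 + 36 + 483 + 152 + 466 + 518 + 516 + 327 + 242 + 647 + 350 + 425 = 4662
—
[hazmat_sum2: hazmat >= 0 and reorder <= 142]
bin=M50: ✓ → 500
bin=M84: ✓ → 36
bin=M47: ✗
bin=M12: ✓ → 152
bin=M11: ✓ → 466
bin=M81: ✗
bin=M88: ✓ → 518
bin=M39: ✓ → 516
bin=M45: ✓ → 327
bin=M31: ✓ → 242
bin=M30: ✓ → 647
bin=M62: ✗
bin=M49: ✓ → 425
hazmat_sum2 = 500 + 36 + 152 + 466 + 518 + 516 + 327 + 242 + 647 + 425 = 3829
—
[hazmat_sum3: hazmat > 0 and weight < 29]
bin=M50: ✗
bin=M84: ✗
bin=M47: ✓ → 483
bin=M12: ✓ → 152
bin=M11: ✓ → 466
bin=M81: ✗
bin=M88: ✓ → 518
bin=M39: ✗
bin=M45: ✗
bin=M31: ✓ → 242
bin=M30: ✗
bin=M62: ✗
bin=M49: ✓ → 425
hazmat_sum3 = 483 + 152 + 466 + 518 + 242 + 425 = 2286

hazmat_sum=4662, hazmat_sum2=3829, hazmat_sum3=2286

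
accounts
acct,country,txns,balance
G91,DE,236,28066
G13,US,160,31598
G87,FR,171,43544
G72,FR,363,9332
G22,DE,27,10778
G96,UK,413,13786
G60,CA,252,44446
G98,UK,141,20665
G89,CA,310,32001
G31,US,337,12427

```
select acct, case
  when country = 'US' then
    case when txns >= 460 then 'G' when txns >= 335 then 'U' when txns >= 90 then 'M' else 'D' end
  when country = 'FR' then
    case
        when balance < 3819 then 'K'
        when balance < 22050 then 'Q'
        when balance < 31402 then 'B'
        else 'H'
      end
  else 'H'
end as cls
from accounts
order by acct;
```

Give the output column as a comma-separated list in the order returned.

acct=G13: country='US' → inner[txns >= 90] → M
acct=G22: country='DE' → outer ELSE → H
acct=G31: country='US' → inner[txns >= 335] → U
acct=G60: country='CA' → outer ELSE → H
acct=G72: country='FR' → inner[balance < 22050] → Q
acct=G87: country='FR' → inner[ELSE] → H
acct=G89: country='CA' → outer ELSE → H
acct=G91: country='DE' → outer ELSE → H
acct=G96: country='UK' → outer ELSE → H
acct=G98: country='UK' → outer ELSE → H

M, H, U, H, Q, H, H, H, H, H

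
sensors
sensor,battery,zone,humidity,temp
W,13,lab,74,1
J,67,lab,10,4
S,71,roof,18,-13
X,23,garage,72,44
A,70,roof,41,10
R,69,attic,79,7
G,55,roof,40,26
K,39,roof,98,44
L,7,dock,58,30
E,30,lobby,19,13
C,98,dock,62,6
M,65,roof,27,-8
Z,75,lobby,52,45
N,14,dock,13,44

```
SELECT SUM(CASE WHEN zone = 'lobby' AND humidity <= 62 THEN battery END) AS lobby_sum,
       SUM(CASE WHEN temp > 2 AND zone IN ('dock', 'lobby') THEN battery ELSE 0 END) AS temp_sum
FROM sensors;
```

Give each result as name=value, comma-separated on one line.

[lobby_sum: zone = 'lobby' AND humidity <= 62]
sensor=W: ✗
sensor=J: ✗
sensor=S: ✗
sensor=X: ✗
sensor=A: ✗
sensor=R: ✗
sensor=G: ✗
sensor=K: ✗
sensor=L: ✗
sensor=E: ✓ → 30
sensor=C: ✗
sensor=M: ✗
sensor=Z: ✓ → 75
sensor=N: ✗
lobby_sum = 30 + 75 = 105
—
[temp_sum: temp > 2 AND zone IN ('dock', 'lobby')]
sensor=W: ✗
sensor=J: ✗
sensor=S: ✗
sensor=X: ✗
sensor=A: ✗
sensor=R: ✗
sensor=G: ✗
sensor=K: ✗
sensor=L: ✓ → 7
sensor=E: ✓ → 30
sensor=C: ✓ → 98
sensor=M: ✗
sensor=Z: ✓ → 75
sensor=N: ✓ → 14
temp_sum = 7 + 30 + 98 + 75 + 14 = 224

lobby_sum=105, temp_sum=224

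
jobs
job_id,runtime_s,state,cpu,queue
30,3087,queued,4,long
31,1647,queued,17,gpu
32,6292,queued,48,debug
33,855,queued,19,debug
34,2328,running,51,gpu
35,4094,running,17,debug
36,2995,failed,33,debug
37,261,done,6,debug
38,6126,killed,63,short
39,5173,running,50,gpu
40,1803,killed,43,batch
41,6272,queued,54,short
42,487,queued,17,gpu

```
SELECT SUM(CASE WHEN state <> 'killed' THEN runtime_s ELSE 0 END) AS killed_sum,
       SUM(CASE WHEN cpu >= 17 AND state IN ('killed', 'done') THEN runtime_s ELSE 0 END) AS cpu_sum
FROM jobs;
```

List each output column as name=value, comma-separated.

killed_sum=33491, cpu_sum=7929

[killed_sum: state <> 'killed']
job_id=30: ✓ → 3087
job_id=31: ✓ → 1647
job_id=32: ✓ → 6292
job_id=33: ✓ → 855
job_id=34: ✓ → 2328
job_id=35: ✓ → 4094
job_id=36: ✓ → 2995
job_id=37: ✓ → 261
job_id=38: ✗
job_id=39: ✓ → 5173
job_id=40: ✗
job_id=41: ✓ → 6272
job_id=42: ✓ → 487
killed_sum = 3087 + 1647 + 6292 + 855 + 2328 + 4094 + 2995 + 261 + 5173 + 6272 + 487 = 33491
—
[cpu_sum: cpu >= 17 AND state IN ('killed', 'done')]
job_id=30: ✗
job_id=31: ✗
job_id=32: ✗
job_id=33: ✗
job_id=34: ✗
job_id=35: ✗
job_id=36: ✗
job_id=37: ✗
job_id=38: ✓ → 6126
job_id=39: ✗
job_id=40: ✓ → 1803
job_id=41: ✗
job_id=42: ✗
cpu_sum = 6126 + 1803 = 7929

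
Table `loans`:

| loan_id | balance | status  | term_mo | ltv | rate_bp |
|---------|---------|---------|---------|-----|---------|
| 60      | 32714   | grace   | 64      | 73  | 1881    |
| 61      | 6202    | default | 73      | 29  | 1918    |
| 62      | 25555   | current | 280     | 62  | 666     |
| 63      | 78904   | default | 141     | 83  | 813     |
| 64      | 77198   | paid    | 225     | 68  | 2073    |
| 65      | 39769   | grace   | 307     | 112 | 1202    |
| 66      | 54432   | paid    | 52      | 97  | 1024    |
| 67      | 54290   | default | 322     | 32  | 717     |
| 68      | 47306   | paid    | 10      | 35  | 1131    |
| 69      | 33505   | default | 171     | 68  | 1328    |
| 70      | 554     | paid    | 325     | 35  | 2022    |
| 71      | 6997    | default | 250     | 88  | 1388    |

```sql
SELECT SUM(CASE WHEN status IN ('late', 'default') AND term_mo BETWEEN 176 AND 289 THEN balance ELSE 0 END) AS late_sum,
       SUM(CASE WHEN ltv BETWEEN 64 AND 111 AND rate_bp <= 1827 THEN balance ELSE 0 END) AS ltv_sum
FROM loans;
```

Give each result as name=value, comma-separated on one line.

[late_sum: status IN ('late', 'default') AND term_mo BETWEEN 176 AND 289]
loan_id=60: ✗
loan_id=61: ✗
loan_id=62: ✗
loan_id=63: ✗
loan_id=64: ✗
loan_id=65: ✗
loan_id=66: ✗
loan_id=67: ✗
loan_id=68: ✗
loan_id=69: ✗
loan_id=70: ✗
loan_id=71: ✓ → 6997
late_sum = 6997
—
[ltv_sum: ltv BETWEEN 64 AND 111 AND rate_bp <= 1827]
loan_id=60: ✗
loan_id=61: ✗
loan_id=62: ✗
loan_id=63: ✓ → 78904
loan_id=64: ✗
loan_id=65: ✗
loan_id=66: ✓ → 54432
loan_id=67: ✗
loan_id=68: ✗
loan_id=69: ✓ → 33505
loan_id=70: ✗
loan_id=71: ✓ → 6997
ltv_sum = 78904 + 54432 + 33505 + 6997 = 173838

late_sum=6997, ltv_sum=173838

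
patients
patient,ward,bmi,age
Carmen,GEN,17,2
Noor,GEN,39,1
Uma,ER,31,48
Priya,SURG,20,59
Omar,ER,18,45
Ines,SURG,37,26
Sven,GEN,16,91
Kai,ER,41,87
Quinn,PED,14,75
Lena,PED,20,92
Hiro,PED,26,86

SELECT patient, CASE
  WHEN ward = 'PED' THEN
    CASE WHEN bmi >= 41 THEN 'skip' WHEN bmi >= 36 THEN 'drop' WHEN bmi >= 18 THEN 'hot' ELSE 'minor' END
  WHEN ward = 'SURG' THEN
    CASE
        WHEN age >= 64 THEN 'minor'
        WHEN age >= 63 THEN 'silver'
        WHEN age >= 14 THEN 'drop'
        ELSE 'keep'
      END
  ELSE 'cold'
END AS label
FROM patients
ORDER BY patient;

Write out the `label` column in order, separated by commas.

cold, hot, drop, cold, hot, cold, cold, drop, minor, cold, cold

patient=Carmen: ward='GEN' → outer ELSE → cold
patient=Hiro: ward='PED' → inner[bmi >= 18] → hot
patient=Ines: ward='SURG' → inner[age >= 14] → drop
patient=Kai: ward='ER' → outer ELSE → cold
patient=Lena: ward='PED' → inner[bmi >= 18] → hot
patient=Noor: ward='GEN' → outer ELSE → cold
patient=Omar: ward='ER' → outer ELSE → cold
patient=Priya: ward='SURG' → inner[age >= 14] → drop
patient=Quinn: ward='PED' → inner[ELSE] → minor
patient=Sven: ward='GEN' → outer ELSE → cold
patient=Uma: ward='ER' → outer ELSE → cold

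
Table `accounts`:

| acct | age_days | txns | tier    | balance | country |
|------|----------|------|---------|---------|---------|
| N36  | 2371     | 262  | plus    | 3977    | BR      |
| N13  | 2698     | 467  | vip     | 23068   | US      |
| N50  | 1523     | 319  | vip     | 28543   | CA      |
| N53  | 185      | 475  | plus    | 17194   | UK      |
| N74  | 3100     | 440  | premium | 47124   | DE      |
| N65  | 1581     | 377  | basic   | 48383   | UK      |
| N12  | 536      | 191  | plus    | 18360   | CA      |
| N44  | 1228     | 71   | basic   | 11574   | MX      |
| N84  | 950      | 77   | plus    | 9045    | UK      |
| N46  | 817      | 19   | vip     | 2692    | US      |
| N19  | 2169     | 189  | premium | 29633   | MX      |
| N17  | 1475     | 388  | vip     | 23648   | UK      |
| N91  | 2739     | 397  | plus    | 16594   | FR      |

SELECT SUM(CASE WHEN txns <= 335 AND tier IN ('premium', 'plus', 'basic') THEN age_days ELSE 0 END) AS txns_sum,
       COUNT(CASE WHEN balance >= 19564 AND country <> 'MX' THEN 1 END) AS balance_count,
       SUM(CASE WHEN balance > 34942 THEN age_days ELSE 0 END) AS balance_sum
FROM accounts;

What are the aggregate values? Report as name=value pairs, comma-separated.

txns_sum=7254, balance_count=5, balance_sum=4681

[txns_sum: txns <= 335 AND tier IN ('premium', 'plus', 'basic')]
acct=N36: ✓ → 2371
acct=N13: ✗
acct=N50: ✗
acct=N53: ✗
acct=N74: ✗
acct=N65: ✗
acct=N12: ✓ → 536
acct=N44: ✓ → 1228
acct=N84: ✓ → 950
acct=N46: ✗
acct=N19: ✓ → 2169
acct=N17: ✗
acct=N91: ✗
txns_sum = 2371 + 536 + 1228 + 950 + 2169 = 7254
—
[balance_count: balance >= 19564 AND country <> 'MX']
acct=N36: ✗
acct=N13: ✓ → 1
acct=N50: ✓ → 1
acct=N53: ✗
acct=N74: ✓ → 1
acct=N65: ✓ → 1
acct=N12: ✗
acct=N44: ✗
acct=N84: ✗
acct=N46: ✗
acct=N19: ✗
acct=N17: ✓ → 1
acct=N91: ✗
balance_count = COUNT(1, 1, 1, 1, 1) = 5
—
[balance_sum: balance > 34942]
acct=N36: ✗
acct=N13: ✗
acct=N50: ✗
acct=N53: ✗
acct=N74: ✓ → 3100
acct=N65: ✓ → 1581
acct=N12: ✗
acct=N44: ✗
acct=N84: ✗
acct=N46: ✗
acct=N19: ✗
acct=N17: ✗
acct=N91: ✗
balance_sum = 3100 + 1581 = 4681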